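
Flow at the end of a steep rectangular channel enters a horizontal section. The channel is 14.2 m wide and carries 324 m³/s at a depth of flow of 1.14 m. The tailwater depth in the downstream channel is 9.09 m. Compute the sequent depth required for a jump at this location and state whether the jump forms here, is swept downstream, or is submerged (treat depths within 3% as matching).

y₂ = 9.10 m; the jump forms here

q = Q/b = 324/14.2 = 22.8 m²/s; V₁ = q/y₁ = 20.0 m/s. Fr₁ = V₁/√(g·y₁) = 5.99.
Conjugate-depth relation: y₂/y₁ = ½[√(1 + 8Fr₁²) − 1] = ½[√287.6 − 1] = 7.98.
y₂ = 7.98 × 1.14 = 9.10 m.
Tailwater y_tw = 9.09 m: y_tw ≈ y₂, so the jump forms here.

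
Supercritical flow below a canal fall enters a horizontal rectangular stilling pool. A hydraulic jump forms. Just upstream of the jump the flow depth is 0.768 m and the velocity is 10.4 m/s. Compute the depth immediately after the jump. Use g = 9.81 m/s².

Fr₁ = V₁/√(g·y₁) = 10.4/√(9.81×0.768) = 3.79.
Conjugate-depth relation: y₂/y₁ = ½[√(1 + 8Fr₁²) − 1] = ½[√115.8 − 1] = 4.88.
y₂ = 4.88 × 0.768 = 3.75 m.

y₂ = 3.75 m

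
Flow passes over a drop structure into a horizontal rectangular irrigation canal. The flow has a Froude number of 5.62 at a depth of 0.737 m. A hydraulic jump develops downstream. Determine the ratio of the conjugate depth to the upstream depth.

Fr₁ = 5.62 (given).
By Bélanger, y₂/y₁ = ½[√(1 + 8Fr₁²) − 1] = ½[√253.7 − 1] = 7.46.

y₂/y₁ = 7.46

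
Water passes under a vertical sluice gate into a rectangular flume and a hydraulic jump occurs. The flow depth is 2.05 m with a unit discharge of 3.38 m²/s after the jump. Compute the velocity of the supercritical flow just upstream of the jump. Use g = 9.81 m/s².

V₂ = q/y₂ = 3.38/2.05 = 1.65 m/s; Fr₂ = V₂/√(g·y₂) = 0.368.
The Bélanger relation is symmetric: y₁/y₂ = ½[√(1 + 8Fr₂²) − 1] = ½[√2.081 − 1] = 0.221.
y₁ = 0.221 × 2.05 = 0.454 m.
V₁ = q/y₁ = 3.38/0.454 = 7.45 m/s.

V₁ = 7.45 m/s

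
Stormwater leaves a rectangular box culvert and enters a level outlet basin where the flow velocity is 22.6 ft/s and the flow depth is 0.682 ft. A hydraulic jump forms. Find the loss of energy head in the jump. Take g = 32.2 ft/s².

ΔE = 4.09 ft

Fr₁ = V₁/√(g·y₁) = 22.6/√(32.2×0.682) = 4.82.
From the momentum equation for a rectangular channel, y₂/y₁ = ½[√(1 + 8Fr₁²) − 1] = ½[√187.1 − 1] = 6.34.
y₂ = 6.34 × 0.682 = 4.32 ft.
q = V₁·y₁ = 22.6 × 0.682 = 15.4 ft²/s. V₂ = q/y₂ = 15.4/4.32 = 3.57 ft/s. E₁ = y₁ + V₁²/2g = 8.61 ft; E₂ = y₂ + V₂²/2g = 4.52 ft. ΔE = E₁ − E₂ = 4.09 ft.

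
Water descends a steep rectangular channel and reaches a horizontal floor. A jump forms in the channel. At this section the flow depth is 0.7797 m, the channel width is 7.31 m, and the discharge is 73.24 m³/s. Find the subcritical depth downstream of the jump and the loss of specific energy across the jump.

q = Q/b = 73.24/7.31 = 10.02 m²/s; V₁ = q/y₁ = 12.85 m/s. Fr₁ = V₁/√(g·y₁) = 4.646.
Bélanger equation: y₂/y₁ = ½[√(1 + 8Fr₁²) − 1] = ½[√173.70 − 1] = 6.090.
y₂ = 6.090 × 0.7797 = 4.748 m.
V₂ = q/y₂ = 10.02/4.748 = 2.110 m/s. E₁ = y₁ + V₁²/2g = 9.196 m; E₂ = y₂ + V₂²/2g = 4.975 m. ΔE = E₁ − E₂ = 4.221 m.

y₂ = 4.748 m; ΔE = 4.221 m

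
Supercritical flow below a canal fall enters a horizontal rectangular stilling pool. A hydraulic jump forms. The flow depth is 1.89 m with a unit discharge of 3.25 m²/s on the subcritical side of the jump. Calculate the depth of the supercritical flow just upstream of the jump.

y₁ = 0.481 m

V₂ = q/y₂ = 3.25/1.89 = 1.72 m/s; Fr₂ = V₂/√(g·y₂) = 0.399.
Applying the sequent-depth relation in reverse, y₁/y₂ = ½[√(1 + 8Fr₂²) − 1] = ½[√2.276 − 1] = 0.254.
y₁ = 0.254 × 1.89 = 0.481 m.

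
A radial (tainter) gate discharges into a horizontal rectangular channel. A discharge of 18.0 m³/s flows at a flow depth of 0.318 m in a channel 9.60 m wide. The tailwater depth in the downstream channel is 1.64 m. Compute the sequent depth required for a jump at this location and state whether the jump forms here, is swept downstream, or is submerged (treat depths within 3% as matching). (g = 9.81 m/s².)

q = Q/b = 18.0/9.60 = 1.88 m²/s; V₁ = q/y₁ = 5.90 m/s. Fr₁ = V₁/√(g·y₁) = 3.34.
Bélanger equation: y₂/y₁ = ½[√(1 + 8Fr₁²) − 1] = ½[√90.15 − 1] = 4.25.
y₂ = 4.25 × 0.318 = 1.35 m.
Tailwater y_tw = 1.64 m: y_tw > y₂, so the jump is submerged.

y₂ = 1.35 m; the jump is submerged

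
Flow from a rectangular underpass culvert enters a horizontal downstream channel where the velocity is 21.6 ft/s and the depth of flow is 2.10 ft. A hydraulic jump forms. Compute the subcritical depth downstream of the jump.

y₂ = 6.82 ft

Fr₁ = V₁/√(g·y₁) = 21.6/√(32.2×2.10) = 2.63.
Conjugate-depth relation: y₂/y₁ = ½[√(1 + 8Fr₁²) − 1] = ½[√56.20 − 1] = 3.25.
y₂ = 3.25 × 2.10 = 6.82 ft.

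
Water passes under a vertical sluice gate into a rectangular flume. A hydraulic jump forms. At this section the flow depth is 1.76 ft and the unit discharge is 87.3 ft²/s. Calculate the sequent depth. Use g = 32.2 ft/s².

y₂ = 15.5 ft

V₁ = q/y₁ = 87.3/1.76 = 49.6 ft/s. Fr₁ = V₁/√(g·y₁) = 49.6/√(32.2×1.76) = 6.59.
Bélanger equation: y₂/y₁ = ½[√(1 + 8Fr₁²) − 1] = ½[√348.3 − 1] = 8.83.
y₂ = 8.83 × 1.76 = 15.5 ft.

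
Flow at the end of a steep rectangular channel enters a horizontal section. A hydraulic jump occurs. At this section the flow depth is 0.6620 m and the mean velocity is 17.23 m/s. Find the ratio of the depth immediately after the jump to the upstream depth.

Fr₁ = V₁/√(g·y₁) = 17.23/√(9.81×0.6620) = 6.761.
Sequent-depth ratio: y₂/y₁ = ½[√(1 + 8Fr₁²) − 1] = ½[√366.71 − 1] = 9.075.

y₂/y₁ = 9.075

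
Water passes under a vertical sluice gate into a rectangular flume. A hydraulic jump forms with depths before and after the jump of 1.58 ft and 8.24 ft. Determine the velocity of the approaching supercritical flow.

V₁ = 28.7 ft/s

For a rectangular channel the momentum equation gives q² = ½·g·y₁·y₂·(y₁ + y₂) = ½×32.2×1.58×8.24×9.82 = 2058.
q = √2058 = 45.4 ft²/s.
V₁ = q/y₁ = 45.4/1.58 = 28.7 ft/s.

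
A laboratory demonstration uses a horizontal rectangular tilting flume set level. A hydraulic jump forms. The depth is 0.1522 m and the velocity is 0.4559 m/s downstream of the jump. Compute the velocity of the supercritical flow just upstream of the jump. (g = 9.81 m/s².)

V₁ = 2.009 m/s

Fr₂ = V₂/√(g·y₂) = 0.4559/√(9.81×0.1522) = 0.3731.
From the momentum equation (using Fr₂), y₁/y₂ = ½[√(1 + 8Fr₂²) − 1] = ½[√2.1136 − 1] = 0.2269.
y₁ = 0.2269 × 0.1522 = 0.03454 m.
V₁ = q/y₁ = 0.06939/0.03454 = 2.009 m/s.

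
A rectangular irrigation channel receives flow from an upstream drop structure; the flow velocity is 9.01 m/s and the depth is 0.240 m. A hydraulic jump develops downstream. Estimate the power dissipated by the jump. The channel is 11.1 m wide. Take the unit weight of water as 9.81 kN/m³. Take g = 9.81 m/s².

P = 573 kW

Fr₁ = V₁/√(g·y₁) = 9.01/√(9.81×0.240) = 5.87.
Bélanger equation: y₂/y₁ = ½[√(1 + 8Fr₁²) − 1] = ½[√276.8 − 1] = 7.82.
y₂ = 7.82 × 0.240 = 1.88 m.
q = V₁·y₁ = 9.01 × 0.240 = 2.16 m²/s. V₂ = q/y₂ = 2.16/1.88 = 1.15 m/s. E₁ = y₁ + V₁²/2g = 4.38 m; E₂ = y₂ + V₂²/2g = 1.94 m. ΔE = E₁ − E₂ = 2.43 m.
Q = q·b = 2.16 × 11.1 = 24.0 m³/s. P = γ·Q·ΔE = 9.81 × 24.0 × 2.43 = 573 kW.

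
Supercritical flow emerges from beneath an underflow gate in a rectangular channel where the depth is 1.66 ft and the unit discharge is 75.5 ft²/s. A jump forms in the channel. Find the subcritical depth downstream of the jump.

V₁ = q/y₁ = 75.5/1.66 = 45.5 ft/s. Fr₁ = V₁/√(g·y₁) = 45.5/√(32.2×1.66) = 6.22.
Sequent-depth ratio: y₂/y₁ = ½[√(1 + 8Fr₁²) − 1] = ½[√310.6 − 1] = 8.31.
y₂ = 8.31 × 1.66 = 13.8 ft.

y₂ = 13.8 ft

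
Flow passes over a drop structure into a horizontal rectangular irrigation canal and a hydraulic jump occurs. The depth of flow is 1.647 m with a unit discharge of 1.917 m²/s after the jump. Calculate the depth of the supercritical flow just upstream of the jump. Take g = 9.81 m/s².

V₂ = q/y₂ = 1.917/1.647 = 1.164 m/s; Fr₂ = V₂/√(g·y₂) = 0.2896.
From the momentum equation (using Fr₂), y₁/y₂ = ½[√(1 + 8Fr₂²) − 1] = ½[√1.6708 − 1] = 0.1463.
y₁ = 0.1463 × 1.647 = 0.2409 m.

y₁ = 0.2409 m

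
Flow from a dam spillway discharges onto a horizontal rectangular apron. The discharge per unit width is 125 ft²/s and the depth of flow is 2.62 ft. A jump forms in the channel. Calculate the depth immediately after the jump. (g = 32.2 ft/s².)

y₂ = 18.0 ft

V₁ = q/y₁ = 125/2.62 = 47.7 ft/s. Fr₁ = V₁/√(g·y₁) = 47.7/√(32.2×2.62) = 5.19.
By Bélanger, y₂/y₁ = ½[√(1 + 8Fr₁²) − 1] = ½[√216.8 − 1] = 6.86.
y₂ = 6.86 × 2.62 = 18.0 ft.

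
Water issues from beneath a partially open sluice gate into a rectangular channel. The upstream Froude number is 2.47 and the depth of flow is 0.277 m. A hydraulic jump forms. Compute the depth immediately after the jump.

Fr₁ = 2.47 (given).
Sequent-depth ratio: y₂/y₁ = ½[√(1 + 8Fr₁²) − 1] = ½[√49.81 − 1] = 3.03.
y₂ = 3.03 × 0.277 = 0.839 m.

y₂ = 0.839 m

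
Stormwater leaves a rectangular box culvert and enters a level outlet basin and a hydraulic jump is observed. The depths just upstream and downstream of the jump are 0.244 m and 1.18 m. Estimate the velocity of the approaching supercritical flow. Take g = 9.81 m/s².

For a rectangular channel the momentum equation gives q² = ½·g·y₁·y₂·(y₁ + y₂) = ½×9.81×0.244×1.18×1.42 = 2.01.
q = √2.01 = 1.42 m²/s.
V₁ = q/y₁ = 1.42/0.244 = 5.81 m/s.

V₁ = 5.81 m/s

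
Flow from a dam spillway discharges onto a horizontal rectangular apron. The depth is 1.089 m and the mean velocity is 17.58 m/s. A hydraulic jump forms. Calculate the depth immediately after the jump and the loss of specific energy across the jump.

Fr₁ = V₁/√(g·y₁) = 17.58/√(9.81×1.089) = 5.379.
By Bélanger, y₂/y₁ = ½[√(1 + 8Fr₁²) − 1] = ½[√232.44 − 1] = 7.123.
y₂ = 7.123 × 1.089 = 7.757 m.
Head loss: ΔE = (y₂ − y₁)³/(4y₁y₂) = (7.757 − 1.089)³/(4×1.089×7.757) = 296.5/33.79 = 8.774 m.

y₂ = 7.757 m; ΔE = 8.774 m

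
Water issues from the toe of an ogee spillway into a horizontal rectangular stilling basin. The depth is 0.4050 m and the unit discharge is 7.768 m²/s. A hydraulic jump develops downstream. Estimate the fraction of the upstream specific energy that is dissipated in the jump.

V₁ = q/y₁ = 7.768/0.4050 = 19.18 m/s. Fr₁ = V₁/√(g·y₁) = 19.18/√(9.81×0.4050) = 9.623.
By Bélanger, y₂/y₁ = ½[√(1 + 8Fr₁²) − 1] = ½[√741.75 − 1] = 13.12.
y₂ = 13.12 × 0.4050 = 5.313 m.
E₁ = y₁ + V₁²/2g = 19.16 m. ΔE = (y₂ − y₁)³/(4y₁y₂) = 13.73 m. ΔE/E₁ = 13.73/19.16 = 0.717.

ΔE/E₁ = 0.717 (71.7%)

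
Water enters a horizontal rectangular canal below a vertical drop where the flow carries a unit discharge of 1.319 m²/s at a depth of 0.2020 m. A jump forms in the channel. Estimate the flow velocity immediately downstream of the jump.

V₂ = 1.074 m/s

V₁ = q/y₁ = 1.319/0.2020 = 6.530 m/s. Fr₁ = V₁/√(g·y₁) = 6.530/√(9.81×0.2020) = 4.639.
From the momentum equation for a rectangular channel, y₂/y₁ = ½[√(1 + 8Fr₁²) − 1] = ½[√173.13 − 1] = 6.079.
y₂ = 6.079 × 0.2020 = 1.228 m.
V₂ = q/y₂ = 1.319/1.228 = 1.074 m/s.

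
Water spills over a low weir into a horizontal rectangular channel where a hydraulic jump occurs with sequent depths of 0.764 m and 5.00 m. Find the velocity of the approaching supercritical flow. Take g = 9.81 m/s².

V₁ = 13.6 m/s

For a rectangular channel the momentum equation gives q² = ½·g·y₁·y₂·(y₁ + y₂) = ½×9.81×0.764×5.00×5.76 = 108.
q = √108 = 10.4 m²/s.
V₁ = q/y₁ = 10.4/0.764 = 13.6 m/s.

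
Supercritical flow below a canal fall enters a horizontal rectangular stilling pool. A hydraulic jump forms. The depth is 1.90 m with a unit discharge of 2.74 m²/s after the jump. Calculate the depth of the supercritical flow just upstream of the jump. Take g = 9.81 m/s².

V₂ = q/y₂ = 2.74/1.90 = 1.44 m/s; Fr₂ = V₂/√(g·y₂) = 0.334.
Applying the sequent-depth relation in reverse, y₁/y₂ = ½[√(1 + 8Fr₂²) − 1] = ½[√1.893 − 1] = 0.188.
y₁ = 0.188 × 1.90 = 0.357 m.

y₁ = 0.357 m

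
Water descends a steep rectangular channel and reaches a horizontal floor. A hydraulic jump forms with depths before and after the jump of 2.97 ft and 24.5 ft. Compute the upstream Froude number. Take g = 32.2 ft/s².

Fr₁ = 6.18

For a rectangular channel the momentum equation gives q² = ½·g·y₁·y₂·(y₁ + y₂) = ½×32.2×2.97×24.5×27.5 = 32182.
q = √32182 = 179 ft²/s.
V₁ = q/y₁ = 60.4 ft/s; Fr₁ = V₁/√(g·y₁) = 6.18.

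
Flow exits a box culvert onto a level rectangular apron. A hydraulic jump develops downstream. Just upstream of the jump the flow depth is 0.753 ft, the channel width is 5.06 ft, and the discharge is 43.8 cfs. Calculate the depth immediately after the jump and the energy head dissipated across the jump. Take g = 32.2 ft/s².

y₂ = 2.14 ft; ΔE = 0.413 ft

q = Q/b = 43.8/5.06 = 8.66 ft²/s; V₁ = q/y₁ = 11.5 ft/s. Fr₁ = V₁/√(g·y₁) = 2.33.
From the momentum equation for a rectangular channel, y₂/y₁ = ½[√(1 + 8Fr₁²) − 1] = ½[√44.60 − 1] = 2.84.
y₂ = 2.84 × 0.753 = 2.14 ft.
Head loss: ΔE = (y₂ − y₁)³/(4y₁y₂) = (2.14 − 0.753)³/(4×0.753×2.14) = 2.66/6.44 = 0.413 ft.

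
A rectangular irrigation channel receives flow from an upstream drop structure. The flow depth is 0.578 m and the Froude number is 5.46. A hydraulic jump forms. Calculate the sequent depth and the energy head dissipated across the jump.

y₂ = 4.18 m; ΔE = 4.85 m

Fr₁ = 5.46 (given).
Bélanger equation: y₂/y₁ = ½[√(1 + 8Fr₁²) − 1] = ½[√239.5 − 1] = 7.24.
y₂ = 7.24 × 0.578 = 4.18 m.
V₁ = Fr₁·√(g·y₁) = 5.46×√(9.81×0.578) = 13.0 m/s; q = V₁·y₁ = 7.51 m²/s. V₂ = q/y₂ = 7.51/4.18 = 1.80 m/s. E₁ = y₁ + V₁²/2g = 9.19 m; E₂ = y₂ + V₂²/2g = 4.35 m. ΔE = E₁ − E₂ = 4.85 m.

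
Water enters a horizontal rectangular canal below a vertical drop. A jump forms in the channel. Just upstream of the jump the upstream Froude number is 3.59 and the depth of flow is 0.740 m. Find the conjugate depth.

Fr₁ = 3.59 (given).
By Bélanger, y₂/y₁ = ½[√(1 + 8Fr₁²) − 1] = ½[√104.1 − 1] = 4.60.
y₂ = 4.60 × 0.740 = 3.41 m.

y₂ = 3.41 m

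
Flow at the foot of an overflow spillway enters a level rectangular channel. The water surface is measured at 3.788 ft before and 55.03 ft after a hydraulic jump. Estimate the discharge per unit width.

For a rectangular channel the momentum equation gives q² = ½·g·y₁·y₂·(y₁ + y₂) = ½×32.2×3.788×55.03×58.82 = 197399.
q = √197399 = 444.3 ft²/s.

q = 444.3 ft²/s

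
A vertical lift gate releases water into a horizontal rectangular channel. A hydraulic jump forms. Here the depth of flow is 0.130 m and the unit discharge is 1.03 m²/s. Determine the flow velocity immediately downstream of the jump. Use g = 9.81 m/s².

V₂ = 0.840 m/s

V₁ = q/y₁ = 1.03/0.130 = 7.92 m/s. Fr₁ = V₁/√(g·y₁) = 7.92/√(9.81×0.130) = 7.02.
Conjugate-depth relation: y₂/y₁ = ½[√(1 + 8Fr₁²) − 1] = ½[√394.8 − 1] = 9.43.
y₂ = 9.43 × 0.130 = 1.23 m.
V₂ = q/y₂ = 1.03/1.23 = 0.840 m/s.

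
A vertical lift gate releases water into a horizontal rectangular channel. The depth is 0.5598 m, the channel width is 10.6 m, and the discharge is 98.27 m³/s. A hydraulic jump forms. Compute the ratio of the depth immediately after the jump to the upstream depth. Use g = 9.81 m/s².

q = Q/b = 98.27/10.6 = 9.271 m²/s; V₁ = q/y₁ = 16.56 m/s. Fr₁ = V₁/√(g·y₁) = 7.067.
Conjugate-depth relation: y₂/y₁ = ½[√(1 + 8Fr₁²) − 1] = ½[√400.53 − 1] = 9.507.

y₂/y₁ = 9.507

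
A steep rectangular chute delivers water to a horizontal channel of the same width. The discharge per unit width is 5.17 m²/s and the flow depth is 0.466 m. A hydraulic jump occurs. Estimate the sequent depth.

y₂ = 3.19 m

V₁ = q/y₁ = 5.17/0.466 = 11.1 m/s. Fr₁ = V₁/√(g·y₁) = 11.1/√(9.81×0.466) = 5.19.
Bélanger equation: y₂/y₁ = ½[√(1 + 8Fr₁²) − 1] = ½[√216.4 − 1] = 6.86.
y₂ = 6.86 × 0.466 = 3.19 m.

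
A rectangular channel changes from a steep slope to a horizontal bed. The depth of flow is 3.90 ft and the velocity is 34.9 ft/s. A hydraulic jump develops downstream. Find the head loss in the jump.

Fr₁ = V₁/√(g·y₁) = 34.9/√(32.2×3.90) = 3.11.
From the momentum equation for a rectangular channel, y₂/y₁ = ½[√(1 + 8Fr₁²) − 1] = ½[√78.59 − 1] = 3.93.
y₂ = 3.93 × 3.90 = 15.3 ft.
Head loss: ΔE = (y₂ − y₁)³/(4y₁y₂) = (15.3 − 3.90)³/(4×3.90×15.3) = 1496/239 = 6.25 ft.

ΔE = 6.25 ft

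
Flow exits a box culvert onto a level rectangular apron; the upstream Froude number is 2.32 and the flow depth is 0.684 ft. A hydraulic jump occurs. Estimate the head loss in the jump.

ΔE = 0.365 ft

Fr₁ = 2.32 (given).
From the momentum equation for a rectangular channel, y₂/y₁ = ½[√(1 + 8Fr₁²) − 1] = ½[√44.06 − 1] = 2.82.
y₂ = 2.82 × 0.684 = 1.93 ft.
Head loss: ΔE = (y₂ − y₁)³/(4y₁y₂) = (1.93 − 0.684)³/(4×0.684×1.93) = 1.93/5.28 = 0.365 ft.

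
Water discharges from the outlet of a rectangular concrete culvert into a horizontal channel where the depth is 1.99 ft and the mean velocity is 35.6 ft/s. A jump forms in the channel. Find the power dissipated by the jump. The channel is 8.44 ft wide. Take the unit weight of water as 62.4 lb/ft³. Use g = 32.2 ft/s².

P = 646 hp

Fr₁ = V₁/√(g·y₁) = 35.6/√(32.2×1.99) = 4.45.
Sequent-depth ratio: y₂/y₁ = ½[√(1 + 8Fr₁²) − 1] = ½[√159.2 − 1] = 5.81.
y₂ = 5.81 × 1.99 = 11.6 ft.
q = V₁·y₁ = 35.6 × 1.99 = 70.8 ft²/s. V₂ = q/y₂ = 70.8/11.6 = 6.13 ft/s. E₁ = y₁ + V₁²/2g = 21.7 ft; E₂ = y₂ + V₂²/2g = 12.1 ft. ΔE = E₁ − E₂ = 9.53 ft.
Q = q·b = 70.8 × 8.44 = 598 cfs. P = γ·Q·ΔE/550 = 62.4 × 598 × 9.53 / 550 = 646 hp.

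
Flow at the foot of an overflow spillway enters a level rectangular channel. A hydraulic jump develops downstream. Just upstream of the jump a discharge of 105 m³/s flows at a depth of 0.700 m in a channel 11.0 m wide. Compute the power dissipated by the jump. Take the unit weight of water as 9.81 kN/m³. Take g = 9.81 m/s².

P = 5319 kW

q = Q/b = 105/11.0 = 9.55 m²/s; V₁ = q/y₁ = 13.6 m/s. Fr₁ = V₁/√(g·y₁) = 5.20.
From the momentum equation for a rectangular channel, y₂/y₁ = ½[√(1 + 8Fr₁²) − 1] = ½[√217.6 − 1] = 6.88.
y₂ = 6.88 × 0.700 = 4.81 m.
Head loss: ΔE = (y₂ − y₁)³/(4y₁y₂) = (4.81 − 0.700)³/(4×0.700×4.81) = 69.6/13.5 = 5.16 m.
P = γ·Q·ΔE = 9.81 × 105 × 5.16 = 5319 kW.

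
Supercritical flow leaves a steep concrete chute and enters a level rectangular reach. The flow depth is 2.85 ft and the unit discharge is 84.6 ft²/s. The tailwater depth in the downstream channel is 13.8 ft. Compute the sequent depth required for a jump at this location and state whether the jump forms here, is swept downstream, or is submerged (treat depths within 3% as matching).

V₁ = q/y₁ = 84.6/2.85 = 29.7 ft/s. Fr₁ = V₁/√(g·y₁) = 29.7/√(32.2×2.85) = 3.10.
By Bélanger, y₂/y₁ = ½[√(1 + 8Fr₁²) − 1] = ½[√77.81 − 1] = 3.91.
y₂ = 3.91 × 2.85 = 11.1 ft.
Tailwater y_tw = 13.8 ft: y_tw > y₂, so the jump is submerged.

y₂ = 11.1 ft; the jump is submerged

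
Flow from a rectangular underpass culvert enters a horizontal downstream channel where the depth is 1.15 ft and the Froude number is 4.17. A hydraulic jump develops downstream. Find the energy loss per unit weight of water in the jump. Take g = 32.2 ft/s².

Fr₁ = 4.17 (given).
From the momentum equation for a rectangular channel, y₂/y₁ = ½[√(1 + 8Fr₁²) − 1] = ½[√140.1 − 1] = 5.42.
y₂ = 5.42 × 1.15 = 6.23 ft.
V₁ = Fr₁·√(g·y₁) = 4.17×√(32.2×1.15) = 25.4 ft/s; q = V₁·y₁ = 29.2 ft²/s. V₂ = q/y₂ = 29.2/6.23 = 4.68 ft/s. E₁ = y₁ + V₁²/2g = 11.1 ft; E₂ = y₂ + V₂²/2g = 6.57 ft. ΔE = E₁ − E₂ = 4.58 ft.

ΔE = 4.58 ft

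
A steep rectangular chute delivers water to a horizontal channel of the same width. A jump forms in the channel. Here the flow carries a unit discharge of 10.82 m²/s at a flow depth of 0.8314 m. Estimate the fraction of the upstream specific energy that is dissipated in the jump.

ΔE/E₁ = 0.450 (45.0%)

V₁ = q/y₁ = 10.82/0.8314 = 13.01 m/s. Fr₁ = V₁/√(g·y₁) = 13.01/√(9.81×0.8314) = 4.557.
Conjugate-depth relation: y₂/y₁ = ½[√(1 + 8Fr₁²) − 1] = ½[√167.13 − 1] = 5.964.
y₂ = 5.964 × 0.8314 = 4.958 m.
E₁ = y₁ + V₁²/2g = 9.464 m. ΔE = (y₂ − y₁)³/(4y₁y₂) = 4.263 m. ΔE/E₁ = 4.263/9.464 = 0.450.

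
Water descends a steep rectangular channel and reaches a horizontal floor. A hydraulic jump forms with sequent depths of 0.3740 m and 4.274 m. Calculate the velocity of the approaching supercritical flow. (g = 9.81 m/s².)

V₁ = 16.14 m/s

For a rectangular channel the momentum equation gives q² = ½·g·y₁·y₂·(y₁ + y₂) = ½×9.81×0.3740×4.274×4.648 = 36.44.
q = √36.44 = 6.037 m²/s.
V₁ = q/y₁ = 6.037/0.3740 = 16.14 m/s.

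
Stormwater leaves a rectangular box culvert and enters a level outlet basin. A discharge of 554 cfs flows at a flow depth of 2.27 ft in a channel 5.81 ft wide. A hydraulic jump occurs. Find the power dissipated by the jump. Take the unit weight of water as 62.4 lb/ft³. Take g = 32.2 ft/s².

P = 901 hp

q = Q/b = 554/5.81 = 95.4 ft²/s; V₁ = q/y₁ = 42.0 ft/s. Fr₁ = V₁/√(g·y₁) = 4.91.
Conjugate-depth relation: y₂/y₁ = ½[√(1 + 8Fr₁²) − 1] = ½[√194.1 − 1] = 6.47.
y₂ = 6.47 × 2.27 = 14.7 ft.
V₂ = q/y₂ = 95.4/14.7 = 6.50 ft/s. E₁ = y₁ + V₁²/2g = 29.7 ft; E₂ = y₂ + V₂²/2g = 15.3 ft. ΔE = E₁ − E₂ = 14.3 ft.
P = γ·Q·ΔE/550 = 62.4 × 554 × 14.3 / 550 = 901 hp.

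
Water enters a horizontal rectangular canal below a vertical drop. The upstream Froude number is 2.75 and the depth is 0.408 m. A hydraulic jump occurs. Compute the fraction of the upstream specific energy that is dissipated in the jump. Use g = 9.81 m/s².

ΔE/E₁ = 0.217 (21.7%)

Fr₁ = 2.75 (given).
By Bélanger, y₂/y₁ = ½[√(1 + 8Fr₁²) − 1] = ½[√61.50 − 1] = 3.42.
y₂ = 3.42 × 0.408 = 1.40 m.
E₁ = y₁(1 + Fr₁²/2) = 0.408×(1 + 2.75²/2) = 1.95 m. ΔE = (y₂ − y₁)³/(4y₁y₂) = 0.423 m. ΔE/E₁ = 0.423/1.95 = 0.217.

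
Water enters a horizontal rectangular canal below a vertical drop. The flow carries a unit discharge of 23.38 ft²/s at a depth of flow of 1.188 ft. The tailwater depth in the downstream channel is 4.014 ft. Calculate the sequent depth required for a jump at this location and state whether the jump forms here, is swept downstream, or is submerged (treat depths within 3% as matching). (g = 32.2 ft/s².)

y₂ = 4.785 ft; the jump is swept downstream

V₁ = q/y₁ = 23.38/1.188 = 19.68 ft/s. Fr₁ = V₁/√(g·y₁) = 19.68/√(32.2×1.188) = 3.182.
Conjugate-depth relation: y₂/y₁ = ½[√(1 + 8Fr₁²) − 1] = ½[√81.998 − 1] = 4.028.
y₂ = 4.028 × 1.188 = 4.785 ft.
Tailwater y_tw = 4.014 ft: y_tw < y₂, so the jump is swept downstream.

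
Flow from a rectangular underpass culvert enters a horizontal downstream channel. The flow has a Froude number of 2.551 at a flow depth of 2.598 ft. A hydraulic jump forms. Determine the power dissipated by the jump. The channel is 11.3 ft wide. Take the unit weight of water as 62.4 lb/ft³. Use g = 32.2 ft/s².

Fr₁ = 2.551 (given).
Conjugate-depth relation: y₂/y₁ = ½[√(1 + 8Fr₁²) − 1] = ½[√53.061 − 1] = 3.142.
y₂ = 3.142 × 2.598 = 8.163 ft.
V₁ = Fr₁·√(g·y₁) = 2.551×√(32.2×2.598) = 23.33 ft/s; q = V₁·y₁ = 60.62 ft²/s. V₂ = q/y₂ = 60.62/8.163 = 7.426 ft/s. E₁ = y₁ + V₁²/2g = 11.05 ft; E₂ = y₂ + V₂²/2g = 9.019 ft. ΔE = E₁ − E₂ = 2.032 ft.
Q = q·b = 60.62 × 11.3 = 685.0 cfs. P = γ·Q·ΔE/550 = 62.4 × 685.0 × 2.032 / 550 = 157.9 hp.

P = 157.9 hp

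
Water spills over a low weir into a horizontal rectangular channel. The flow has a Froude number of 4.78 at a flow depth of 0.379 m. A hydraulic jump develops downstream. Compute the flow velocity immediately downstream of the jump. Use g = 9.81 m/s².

V₂ = 1.47 m/s

Fr₁ = 4.78 (given).
By Bélanger, y₂/y₁ = ½[√(1 + 8Fr₁²) − 1] = ½[√183.8 − 1] = 6.28.
y₂ = 6.28 × 0.379 = 2.38 m.
V₁ = Fr₁·√(g·y₁) = 4.78×√(9.81×0.379) = 9.22 m/s; q = V₁·y₁ = 3.49 m²/s.
V₂ = q/y₂ = 3.49/2.38 = 1.47 m/s.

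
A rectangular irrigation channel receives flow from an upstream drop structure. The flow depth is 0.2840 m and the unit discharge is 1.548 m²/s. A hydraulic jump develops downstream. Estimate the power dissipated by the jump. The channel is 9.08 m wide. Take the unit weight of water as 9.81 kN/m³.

V₁ = q/y₁ = 1.548/0.2840 = 5.451 m/s. Fr₁ = V₁/√(g·y₁) = 5.451/√(9.81×0.2840) = 3.266.
From the momentum equation for a rectangular channel, y₂/y₁ = ½[√(1 + 8Fr₁²) − 1] = ½[√86.312 − 1] = 4.145.
y₂ = 4.145 × 0.2840 = 1.177 m.
V₂ = q/y₂ = 1.548/1.177 = 1.315 m/s. E₁ = y₁ + V₁²/2g = 1.798 m; E₂ = y₂ + V₂²/2g = 1.265 m. ΔE = E₁ − E₂ = 0.5329 m.
Q = q·b = 1.548 × 9.08 = 14.06 m³/s. P = γ·Q·ΔE = 9.81 × 14.06 × 0.5329 = 73.48 kW.

P = 73.48 kW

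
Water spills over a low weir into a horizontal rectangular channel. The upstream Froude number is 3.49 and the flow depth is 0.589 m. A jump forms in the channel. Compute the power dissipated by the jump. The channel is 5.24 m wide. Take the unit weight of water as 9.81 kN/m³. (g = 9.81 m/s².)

Fr₁ = 3.49 (given).
Conjugate-depth relation: y₂/y₁ = ½[√(1 + 8Fr₁²) − 1] = ½[√98.44 − 1] = 4.46.
y₂ = 4.46 × 0.589 = 2.63 m.
V₁ = Fr₁·√(g·y₁) = 3.49×√(9.81×0.589) = 8.39 m/s; q = V₁·y₁ = 4.94 m²/s. V₂ = q/y₂ = 4.94/2.63 = 1.88 m/s. E₁ = y₁ + V₁²/2g = 4.18 m; E₂ = y₂ + V₂²/2g = 2.81 m. ΔE = E₁ − E₂ = 1.37 m.
Q = q·b = 4.94 × 5.24 = 25.9 m³/s. P = γ·Q·ΔE = 9.81 × 25.9 × 1.37 = 348 kW.

P = 348 kW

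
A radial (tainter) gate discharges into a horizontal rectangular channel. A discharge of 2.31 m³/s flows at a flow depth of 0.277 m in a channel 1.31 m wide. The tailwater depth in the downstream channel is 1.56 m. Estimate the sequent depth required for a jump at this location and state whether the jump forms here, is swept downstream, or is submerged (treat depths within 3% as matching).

y₂ = 1.38 m; the jump is submerged

q = Q/b = 2.31/1.31 = 1.76 m²/s; V₁ = q/y₁ = 6.37 m/s. Fr₁ = V₁/√(g·y₁) = 3.86.
Sequent-depth ratio: y₂/y₁ = ½[√(1 + 8Fr₁²) − 1] = ½[√120.3 − 1] = 4.98.
y₂ = 4.98 × 0.277 = 1.38 m.
Tailwater y_tw = 1.56 m: y_tw > y₂, so the jump is submerged.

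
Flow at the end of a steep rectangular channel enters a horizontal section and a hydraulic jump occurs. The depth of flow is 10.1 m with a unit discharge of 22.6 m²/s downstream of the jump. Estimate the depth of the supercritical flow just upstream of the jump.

y₁ = 0.934 m

V₂ = q/y₂ = 22.6/10.1 = 2.24 m/s; Fr₂ = V₂/√(g·y₂) = 0.225.
Applying the sequent-depth relation in reverse, y₁/y₂ = ½[√(1 + 8Fr₂²) − 1] = ½[√1.404 − 1] = 0.0925.
y₁ = 0.0925 × 10.1 = 0.934 m.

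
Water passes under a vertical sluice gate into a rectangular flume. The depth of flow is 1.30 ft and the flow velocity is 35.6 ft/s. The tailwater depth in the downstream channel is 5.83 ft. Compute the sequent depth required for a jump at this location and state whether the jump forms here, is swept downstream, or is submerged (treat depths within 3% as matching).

Fr₁ = V₁/√(g·y₁) = 35.6/√(32.2×1.30) = 5.50.
By Bélanger, y₂/y₁ = ½[√(1 + 8Fr₁²) − 1] = ½[√243.2 − 1] = 7.30.
y₂ = 7.30 × 1.30 = 9.49 ft.
Tailwater y_tw = 5.83 ft: y_tw < y₂, so the jump is swept downstream.

y₂ = 9.49 ft; the jump is swept downstream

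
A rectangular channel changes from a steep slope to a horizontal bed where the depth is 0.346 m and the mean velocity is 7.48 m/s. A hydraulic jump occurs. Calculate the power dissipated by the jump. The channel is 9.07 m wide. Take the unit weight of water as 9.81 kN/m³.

P = 293 kW

Fr₁ = V₁/√(g·y₁) = 7.48/√(9.81×0.346) = 4.06.
Sequent-depth ratio: y₂/y₁ = ½[√(1 + 8Fr₁²) − 1] = ½[√132.9 − 1] = 5.26.
y₂ = 5.26 × 0.346 = 1.82 m.
Head loss: ΔE = (y₂ − y₁)³/(4y₁y₂) = (1.82 − 0.346)³/(4×0.346×1.82) = 3.21/2.52 = 1.27 m.
q = V₁·y₁ = 7.48 × 0.346 = 2.59 m²/s. Q = q·b = 2.59 × 9.07 = 23.5 m³/s. P = γ·Q·ΔE = 9.81 × 23.5 × 1.27 = 293 kW.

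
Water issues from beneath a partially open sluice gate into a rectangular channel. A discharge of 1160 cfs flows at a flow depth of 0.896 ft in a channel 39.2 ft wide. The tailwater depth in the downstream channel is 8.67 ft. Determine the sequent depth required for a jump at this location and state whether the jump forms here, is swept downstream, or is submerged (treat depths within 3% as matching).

y₂ = 7.36 ft; the jump is submerged

q = Q/b = 1160/39.2 = 29.6 ft²/s; V₁ = q/y₁ = 33.0 ft/s. Fr₁ = V₁/√(g·y₁) = 6.15.
Bélanger equation: y₂/y₁ = ½[√(1 + 8Fr₁²) − 1] = ½[√303.5 − 1] = 8.21.
y₂ = 8.21 × 0.896 = 7.36 ft.
Tailwater y_tw = 8.67 ft: y_tw > y₂, so the jump is submerged.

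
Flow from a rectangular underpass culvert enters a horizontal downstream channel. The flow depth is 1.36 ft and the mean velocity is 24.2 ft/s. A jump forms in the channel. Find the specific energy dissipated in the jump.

ΔE = 3.66 ft

Fr₁ = V₁/√(g·y₁) = 24.2/√(32.2×1.36) = 3.66.
Bélanger equation: y₂/y₁ = ½[√(1 + 8Fr₁²) − 1] = ½[√108.0 − 1] = 4.70.
y₂ = 4.70 × 1.36 = 6.39 ft.
q = V₁·y₁ = 24.2 × 1.36 = 32.9 ft²/s. V₂ = q/y₂ = 32.9/6.39 = 5.15 ft/s. E₁ = y₁ + V₁²/2g = 10.5 ft; E₂ = y₂ + V₂²/2g = 6.80 ft. ΔE = E₁ − E₂ = 3.66 ft.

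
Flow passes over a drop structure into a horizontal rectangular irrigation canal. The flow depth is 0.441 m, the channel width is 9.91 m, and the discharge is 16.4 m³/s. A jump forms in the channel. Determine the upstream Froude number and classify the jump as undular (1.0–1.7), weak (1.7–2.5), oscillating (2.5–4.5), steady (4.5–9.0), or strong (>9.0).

q = Q/b = 16.4/9.91 = 1.65 m²/s; V₁ = q/y₁ = 3.75 m/s. Fr₁ = V₁/√(g·y₁) = 1.80.
Fr₁ = 1.80 lies in the weak range.

Fr₁ = 1.80; weak jump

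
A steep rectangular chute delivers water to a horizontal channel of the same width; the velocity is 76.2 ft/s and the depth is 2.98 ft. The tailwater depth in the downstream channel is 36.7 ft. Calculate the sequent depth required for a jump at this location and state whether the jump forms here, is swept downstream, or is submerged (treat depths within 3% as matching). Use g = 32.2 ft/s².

Fr₁ = V₁/√(g·y₁) = 76.2/√(32.2×2.98) = 7.78.
Sequent-depth ratio: y₂/y₁ = ½[√(1 + 8Fr₁²) − 1] = ½[√485.1 − 1] = 10.5.
y₂ = 10.5 × 2.98 = 31.3 ft.
Tailwater y_tw = 36.7 ft: y_tw > y₂, so the jump is submerged.

y₂ = 31.3 ft; the jump is submerged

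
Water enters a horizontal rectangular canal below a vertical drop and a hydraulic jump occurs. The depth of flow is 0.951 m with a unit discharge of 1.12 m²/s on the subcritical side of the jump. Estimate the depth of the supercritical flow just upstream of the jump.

y₁ = 0.228 m

V₂ = q/y₂ = 1.12/0.951 = 1.18 m/s; Fr₂ = V₂/√(g·y₂) = 0.386.
Since the conjugate-depth ratio holds either way, y₁/y₂ = ½[√(1 + 8Fr₂²) − 1] = ½[√2.189 − 1] = 0.240.
y₁ = 0.240 × 0.951 = 0.228 m.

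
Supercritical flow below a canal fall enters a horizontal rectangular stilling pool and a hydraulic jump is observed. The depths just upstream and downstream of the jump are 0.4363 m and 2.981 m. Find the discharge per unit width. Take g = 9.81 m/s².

q = 4.669 m²/s

For a rectangular channel the momentum equation gives q² = ½·g·y₁·y₂·(y₁ + y₂) = ½×9.81×0.4363×2.981×3.417 = 21.80.
q = √21.80 = 4.669 m²/s.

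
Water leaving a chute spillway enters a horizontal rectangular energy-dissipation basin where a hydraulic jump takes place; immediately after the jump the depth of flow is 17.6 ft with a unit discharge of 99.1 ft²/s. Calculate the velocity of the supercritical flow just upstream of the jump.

V₂ = q/y₂ = 99.1/17.6 = 5.63 ft/s; Fr₂ = V₂/√(g·y₂) = 0.237.
From the momentum equation (using Fr₂), y₁/y₂ = ½[√(1 + 8Fr₂²) − 1] = ½[√1.448 − 1] = 0.102.
y₁ = 0.102 × 17.6 = 1.79 ft.
V₁ = q/y₁ = 99.1/1.79 = 55.4 ft/s.

V₁ = 55.4 ft/s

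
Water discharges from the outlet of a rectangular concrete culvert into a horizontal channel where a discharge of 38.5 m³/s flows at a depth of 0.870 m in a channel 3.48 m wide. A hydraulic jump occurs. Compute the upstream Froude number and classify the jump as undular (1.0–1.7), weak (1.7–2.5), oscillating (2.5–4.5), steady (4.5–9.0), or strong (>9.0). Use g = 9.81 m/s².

Fr₁ = 4.35; oscillating jump

q = Q/b = 38.5/3.48 = 11.1 m²/s; V₁ = q/y₁ = 12.7 m/s. Fr₁ = V₁/√(g·y₁) = 4.35.
Fr₁ = 4.35 lies in the oscillating range.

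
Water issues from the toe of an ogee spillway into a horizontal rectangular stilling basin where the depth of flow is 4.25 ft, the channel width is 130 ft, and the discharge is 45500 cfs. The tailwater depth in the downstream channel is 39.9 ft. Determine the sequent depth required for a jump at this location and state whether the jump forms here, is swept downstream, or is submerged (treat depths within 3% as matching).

y₂ = 40.2 ft; the jump forms here

q = Q/b = 45500/130 = 350 ft²/s; V₁ = q/y₁ = 82.4 ft/s. Fr₁ = V₁/√(g·y₁) = 7.04.
By Bélanger, y₂/y₁ = ½[√(1 + 8Fr₁²) − 1] = ½[√397.5 − 1] = 9.47.
y₂ = 9.47 × 4.25 = 40.2 ft.
Tailwater y_tw = 39.9 ft: y_tw ≈ y₂, so the jump forms here.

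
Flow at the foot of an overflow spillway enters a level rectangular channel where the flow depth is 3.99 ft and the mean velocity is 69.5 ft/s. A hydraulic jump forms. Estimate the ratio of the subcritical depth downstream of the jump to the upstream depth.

y₂/y₁ = 8.19

Fr₁ = V₁/√(g·y₁) = 69.5/√(32.2×3.99) = 6.13.
From the momentum equation for a rectangular channel, y₂/y₁ = ½[√(1 + 8Fr₁²) − 1] = ½[√301.8 − 1] = 8.19.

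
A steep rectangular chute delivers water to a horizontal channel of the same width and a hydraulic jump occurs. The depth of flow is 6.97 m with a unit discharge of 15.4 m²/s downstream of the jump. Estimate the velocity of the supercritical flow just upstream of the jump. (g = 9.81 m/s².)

V₁ = 17.4 m/s

V₂ = q/y₂ = 15.4/6.97 = 2.21 m/s; Fr₂ = V₂/√(g·y₂) = 0.267.
From the momentum equation (using Fr₂), y₁/y₂ = ½[√(1 + 8Fr₂²) − 1] = ½[√1.571 − 1] = 0.127.
y₁ = 0.127 × 6.97 = 0.883 m.
V₁ = q/y₁ = 15.4/0.883 = 17.4 m/s.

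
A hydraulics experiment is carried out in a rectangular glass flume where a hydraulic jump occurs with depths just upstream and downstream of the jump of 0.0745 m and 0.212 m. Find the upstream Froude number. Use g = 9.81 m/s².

Fr₁ = 2.34

For a rectangular channel the momentum equation gives q² = ½·g·y₁·y₂·(y₁ + y₂) = ½×9.81×0.0745×0.212×0.286 = 0.0222.
q = √0.0222 = 0.149 m²/s.
V₁ = q/y₁ = 2.00 m/s; Fr₁ = V₁/√(g·y₁) = 2.34.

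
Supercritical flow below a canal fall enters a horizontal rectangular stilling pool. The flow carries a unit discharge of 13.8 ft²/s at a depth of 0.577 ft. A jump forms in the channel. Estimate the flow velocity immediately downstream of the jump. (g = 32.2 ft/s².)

V₁ = q/y₁ = 13.8/0.577 = 23.9 ft/s. Fr₁ = V₁/√(g·y₁) = 23.9/√(32.2×0.577) = 5.55.
From the momentum equation for a rectangular channel, y₂/y₁ = ½[√(1 + 8Fr₁²) − 1] = ½[√247.3 − 1] = 7.36.
y₂ = 7.36 × 0.577 = 4.25 ft.
V₂ = q/y₂ = 13.8/4.25 = 3.25 ft/s.

V₂ = 3.25 ft/s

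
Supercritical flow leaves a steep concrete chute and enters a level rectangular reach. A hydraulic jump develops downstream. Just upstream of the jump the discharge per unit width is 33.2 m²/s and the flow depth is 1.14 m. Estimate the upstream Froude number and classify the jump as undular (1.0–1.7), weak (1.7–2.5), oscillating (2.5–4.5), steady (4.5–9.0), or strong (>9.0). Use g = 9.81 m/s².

Fr₁ = 8.71; steady jump

V₁ = q/y₁ = 33.2/1.14 = 29.1 m/s. Fr₁ = V₁/√(g·y₁) = 29.1/√(9.81×1.14) = 8.71.
Fr₁ = 8.71 lies in the steady range.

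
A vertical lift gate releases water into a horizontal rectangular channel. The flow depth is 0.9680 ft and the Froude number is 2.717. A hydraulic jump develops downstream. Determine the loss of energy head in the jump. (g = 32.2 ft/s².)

ΔE = 0.9604 ft

Fr₁ = 2.717 (given).
Conjugate-depth relation: y₂/y₁ = ½[√(1 + 8Fr₁²) − 1] = ½[√60.057 − 1] = 3.375.
y₂ = 3.375 × 0.9680 = 3.267 ft.
Head loss: ΔE = (y₂ − y₁)³/(4y₁y₂) = (3.267 − 0.9680)³/(4×0.9680×3.267) = 12.15/12.65 = 0.9604 ft.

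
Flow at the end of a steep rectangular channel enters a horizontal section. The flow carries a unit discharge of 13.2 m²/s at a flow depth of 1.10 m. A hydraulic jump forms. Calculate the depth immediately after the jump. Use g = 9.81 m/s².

y₂ = 5.16 m

V₁ = q/y₁ = 13.2/1.10 = 12.0 m/s. Fr₁ = V₁/√(g·y₁) = 12.0/√(9.81×1.10) = 3.65.
Conjugate-depth relation: y₂/y₁ = ½[√(1 + 8Fr₁²) − 1] = ½[√107.8 − 1] = 4.69.
y₂ = 4.69 × 1.10 = 5.16 m.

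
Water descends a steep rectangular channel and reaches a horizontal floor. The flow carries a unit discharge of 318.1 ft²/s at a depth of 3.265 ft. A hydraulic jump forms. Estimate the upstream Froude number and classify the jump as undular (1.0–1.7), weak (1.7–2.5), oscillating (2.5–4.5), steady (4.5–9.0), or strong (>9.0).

Fr₁ = 9.502; strong jump

V₁ = q/y₁ = 318.1/3.265 = 97.43 ft/s. Fr₁ = V₁/√(g·y₁) = 97.43/√(32.2×3.265) = 9.502.
Fr₁ = 9.502 lies in the strong range.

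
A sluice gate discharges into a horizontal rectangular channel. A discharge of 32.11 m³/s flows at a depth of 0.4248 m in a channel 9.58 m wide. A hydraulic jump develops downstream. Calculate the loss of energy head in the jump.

ΔE = 1.351 m

q = Q/b = 32.11/9.58 = 3.352 m²/s; V₁ = q/y₁ = 7.890 m/s. Fr₁ = V₁/√(g·y₁) = 3.865.
By Bélanger, y₂/y₁ = ½[√(1 + 8Fr₁²) − 1] = ½[√120.51 − 1] = 4.989.
y₂ = 4.989 × 0.4248 = 2.119 m.
V₂ = q/y₂ = 3.352/2.119 = 1.582 m/s. E₁ = y₁ + V₁²/2g = 3.598 m; E₂ = y₂ + V₂²/2g = 2.247 m. ΔE = E₁ − E₂ = 1.351 m.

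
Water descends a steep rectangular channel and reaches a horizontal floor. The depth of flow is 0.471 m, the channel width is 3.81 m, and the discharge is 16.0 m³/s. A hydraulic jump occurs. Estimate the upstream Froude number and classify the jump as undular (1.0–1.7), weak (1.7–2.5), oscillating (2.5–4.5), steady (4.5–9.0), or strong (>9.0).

q = Q/b = 16.0/3.81 = 4.20 m²/s; V₁ = q/y₁ = 8.92 m/s. Fr₁ = V₁/√(g·y₁) = 4.15.
Fr₁ = 4.15 lies in the oscillating range.

Fr₁ = 4.15; oscillating jump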